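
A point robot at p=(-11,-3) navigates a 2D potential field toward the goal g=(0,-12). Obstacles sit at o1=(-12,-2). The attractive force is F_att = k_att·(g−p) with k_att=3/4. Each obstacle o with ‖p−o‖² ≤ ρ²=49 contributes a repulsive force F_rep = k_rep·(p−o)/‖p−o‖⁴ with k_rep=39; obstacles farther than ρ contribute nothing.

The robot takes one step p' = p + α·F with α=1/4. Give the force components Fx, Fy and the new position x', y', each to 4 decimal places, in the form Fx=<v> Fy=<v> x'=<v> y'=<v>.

Fx=18.0000 Fy=-16.5000 x'=-6.5000 y'=-7.1250

F_att = 3/4·(g−p) = 3/4·(11,-9) = (8.2500,-6.7500)
o1: d²=2 ≤ ρ²=49; F_rep = 39·(1,-1)/2² = (9.7500,-9.7500)
F = F_att + ΣF_rep = (18.0000,-16.5000)
p' = p + 1/4·F = (-6.5000,-7.1250)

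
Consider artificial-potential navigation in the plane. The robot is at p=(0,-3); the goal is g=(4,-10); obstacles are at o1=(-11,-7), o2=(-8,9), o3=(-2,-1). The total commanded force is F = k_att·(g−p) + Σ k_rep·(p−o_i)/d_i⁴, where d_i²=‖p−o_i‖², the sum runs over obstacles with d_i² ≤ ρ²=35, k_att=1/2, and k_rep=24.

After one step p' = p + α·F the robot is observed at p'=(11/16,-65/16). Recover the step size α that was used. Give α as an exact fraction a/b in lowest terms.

F_att = 1/2·(g−p) = 1/2·(4,-7) = (2.0000,-3.5000)
o1: d²=137 > ρ²=35 → inactive
o2: d²=208 > ρ²=35 → inactive
o3: d²=8 ≤ ρ²=35; F_rep = 24·(2,-2)/8² = (0.7500,-0.7500)
F = F_att + ΣF_rep = (2.7500,-4.2500)
Δp = p'−p = (0.6875,-1.0625); α = Δx/Fx = (11/16) / (11/4) = 1/4
check: Δy/Fy = (-17/16) / (-17/4) = 1/4 ✓

α = 1/4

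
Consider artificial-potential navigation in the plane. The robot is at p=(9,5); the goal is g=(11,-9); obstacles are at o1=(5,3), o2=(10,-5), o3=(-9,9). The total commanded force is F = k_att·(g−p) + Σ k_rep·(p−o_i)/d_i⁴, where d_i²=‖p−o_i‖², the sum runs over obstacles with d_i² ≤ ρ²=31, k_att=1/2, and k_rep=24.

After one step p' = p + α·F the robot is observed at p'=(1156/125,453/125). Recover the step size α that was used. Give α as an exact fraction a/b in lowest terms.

F_att = 1/2·(g−p) = 1/2·(2,-14) = (1.0000,-7.0000)
o1: d²=20 ≤ ρ²=31; F_rep = 24·(4,2)/20² = (0.2400,0.1200)
o2: d²=101 > ρ²=31 → inactive
o3: d²=340 > ρ²=31 → inactive
F = F_att + ΣF_rep = (1.2400,-6.8800)
Δp = p'−p = (0.2480,-1.3760); α = Δx/Fx = (31/125) / (31/25) = 1/5
check: Δy/Fy = (-172/125) / (-172/25) = 1/5 ✓

α = 1/5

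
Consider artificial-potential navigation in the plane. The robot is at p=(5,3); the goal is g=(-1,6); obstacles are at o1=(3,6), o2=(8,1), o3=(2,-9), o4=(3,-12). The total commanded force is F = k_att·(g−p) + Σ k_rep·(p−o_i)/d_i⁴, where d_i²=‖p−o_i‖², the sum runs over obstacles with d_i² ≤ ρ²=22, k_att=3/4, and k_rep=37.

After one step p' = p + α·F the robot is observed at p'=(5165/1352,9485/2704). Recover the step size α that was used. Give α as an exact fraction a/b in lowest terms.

F_att = 3/4·(g−p) = 3/4·(-6,3) = (-4.5000,2.2500)
o1: d²=13 ≤ ρ²=22; F_rep = 37·(2,-3)/13² = (0.4379,-0.6568)
o2: d²=13 ≤ ρ²=22; F_rep = 37·(-3,2)/13² = (-0.6568,0.4379)
o3: d²=153 > ρ²=22 → inactive
o4: d²=229 > ρ²=22 → inactive
F = F_att + ΣF_rep = (-4.7189,2.0311)
Δp = p'−p = (-1.1797,0.5078); α = Δx/Fx = (-1595/1352) / (-1595/338) = 1/4
check: Δy/Fy = (1373/2704) / (1373/676) = 1/4 ✓

α = 1/4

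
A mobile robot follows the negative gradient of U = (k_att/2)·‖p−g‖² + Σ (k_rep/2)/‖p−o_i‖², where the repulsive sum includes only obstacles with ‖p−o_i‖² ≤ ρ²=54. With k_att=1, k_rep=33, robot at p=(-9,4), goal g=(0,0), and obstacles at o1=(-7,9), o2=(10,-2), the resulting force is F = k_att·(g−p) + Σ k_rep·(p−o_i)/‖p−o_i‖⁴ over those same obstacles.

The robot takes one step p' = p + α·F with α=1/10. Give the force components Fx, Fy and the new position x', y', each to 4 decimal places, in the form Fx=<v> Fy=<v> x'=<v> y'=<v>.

Fx=8.9215 Fy=-4.1962 x'=-8.1078 y'=3.5804

F_att = 1·(g−p) = 1·(9,-4) = (9.0000,-4.0000)
o1: d²=29 ≤ ρ²=54; F_rep = 33·(-2,-5)/29² = (-0.0785,-0.1962)
o2: d²=397 > ρ²=54 → inactive
F = F_att + ΣF_rep = (8.9215,-4.1962)
p' = p + 1/10·F = (-8.1078,3.5804)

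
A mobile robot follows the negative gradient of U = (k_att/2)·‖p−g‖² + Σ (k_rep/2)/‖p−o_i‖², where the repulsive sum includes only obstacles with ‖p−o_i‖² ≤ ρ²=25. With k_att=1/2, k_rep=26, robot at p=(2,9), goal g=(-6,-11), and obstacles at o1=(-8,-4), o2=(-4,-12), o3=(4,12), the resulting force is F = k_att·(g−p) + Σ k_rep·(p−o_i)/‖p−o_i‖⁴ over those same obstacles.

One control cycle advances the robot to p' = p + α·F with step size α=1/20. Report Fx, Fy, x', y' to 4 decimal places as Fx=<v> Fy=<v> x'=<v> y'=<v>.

F_att = 1/2·(g−p) = 1/2·(-8,-20) = (-4.0000,-10.0000)
o1: d²=269 > ρ²=25 → inactive
o2: d²=477 > ρ²=25 → inactive
o3: d²=13 ≤ ρ²=25; F_rep = 26·(-2,-3)/13² = (-0.3077,-0.4615)
F = F_att + ΣF_rep = (-4.3077,-10.4615)
p' = p + 1/20·F = (1.7846,8.4769)

Fx=-4.3077 Fy=-10.4615 x'=1.7846 y'=8.4769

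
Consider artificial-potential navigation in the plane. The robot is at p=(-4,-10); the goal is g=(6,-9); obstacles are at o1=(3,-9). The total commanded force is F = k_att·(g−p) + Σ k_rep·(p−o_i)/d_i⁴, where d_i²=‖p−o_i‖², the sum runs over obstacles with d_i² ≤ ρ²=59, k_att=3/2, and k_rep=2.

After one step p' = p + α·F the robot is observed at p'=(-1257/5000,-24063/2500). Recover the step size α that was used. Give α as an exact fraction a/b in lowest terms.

F_att = 3/2·(g−p) = 3/2·(10,1) = (15.0000,1.5000)
o1: d²=50 ≤ ρ²=59; F_rep = 2·(-7,-1)/50² = (-0.0056,-0.0008)
F = F_att + ΣF_rep = (14.9944,1.4992)
Δp = p'−p = (3.7486,0.3748); α = Δx/Fx = (18743/5000) / (18743/1250) = 1/4
check: Δy/Fy = (937/2500) / (937/625) = 1/4 ✓

α = 1/4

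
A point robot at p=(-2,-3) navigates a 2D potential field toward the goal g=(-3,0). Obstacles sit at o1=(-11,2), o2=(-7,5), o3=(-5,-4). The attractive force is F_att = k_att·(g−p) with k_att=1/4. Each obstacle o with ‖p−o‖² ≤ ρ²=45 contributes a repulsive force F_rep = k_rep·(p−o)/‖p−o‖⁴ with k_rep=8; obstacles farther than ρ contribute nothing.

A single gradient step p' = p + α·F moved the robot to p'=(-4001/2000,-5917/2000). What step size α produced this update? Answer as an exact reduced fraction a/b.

α = 1/20

F_att = 1/4·(g−p) = 1/4·(-1,3) = (-0.2500,0.7500)
o1: d²=106 > ρ²=45 → inactive
o2: d²=89 > ρ²=45 → inactive
o3: d²=10 ≤ ρ²=45; F_rep = 8·(3,1)/10² = (0.2400,0.0800)
F = F_att + ΣF_rep = (-0.0100,0.8300)
Δp = p'−p = (-0.0005,0.0415); α = Δx/Fx = (-1/2000) / (-1/100) = 1/20
check: Δy/Fy = (83/2000) / (83/100) = 1/20 ✓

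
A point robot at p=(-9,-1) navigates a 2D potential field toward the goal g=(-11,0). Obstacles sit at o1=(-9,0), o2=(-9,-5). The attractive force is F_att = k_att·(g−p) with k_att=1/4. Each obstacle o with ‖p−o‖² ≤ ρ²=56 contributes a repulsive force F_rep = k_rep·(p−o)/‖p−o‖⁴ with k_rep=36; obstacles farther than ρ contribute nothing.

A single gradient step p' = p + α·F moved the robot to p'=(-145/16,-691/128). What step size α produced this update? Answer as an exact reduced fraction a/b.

F_att = 1/4·(g−p) = 1/4·(-2,1) = (-0.5000,0.2500)
o1: d²=1 ≤ ρ²=56; F_rep = 36·(0,-1)/1² = (0.0000,-36.0000)
o2: d²=16 ≤ ρ²=56; F_rep = 36·(0,4)/16² = (0.0000,0.5625)
F = F_att + ΣF_rep = (-0.5000,-35.1875)
Δp = p'−p = (-0.0625,-4.3984); α = Δx/Fx = (-1/16) / (-1/2) = 1/8
check: Δy/Fy = (-563/128) / (-563/16) = 1/8 ✓

α = 1/8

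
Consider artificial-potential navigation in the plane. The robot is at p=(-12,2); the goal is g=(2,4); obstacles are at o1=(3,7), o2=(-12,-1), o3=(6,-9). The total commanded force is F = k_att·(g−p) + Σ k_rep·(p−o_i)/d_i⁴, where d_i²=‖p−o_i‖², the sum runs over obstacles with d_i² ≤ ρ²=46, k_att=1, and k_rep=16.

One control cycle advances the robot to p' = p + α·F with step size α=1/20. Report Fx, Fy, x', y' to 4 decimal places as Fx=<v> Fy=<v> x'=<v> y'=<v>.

F_att = 1·(g−p) = 1·(14,2) = (14.0000,2.0000)
o1: d²=250 > ρ²=46 → inactive
o2: d²=9 ≤ ρ²=46; F_rep = 16·(0,3)/9² = (0.0000,0.5926)
o3: d²=445 > ρ²=46 → inactive
F = F_att + ΣF_rep = (14.0000,2.5926)
p' = p + 1/20·F = (-11.3000,2.1296)

Fx=14.0000 Fy=2.5926 x'=-11.3000 y'=2.1296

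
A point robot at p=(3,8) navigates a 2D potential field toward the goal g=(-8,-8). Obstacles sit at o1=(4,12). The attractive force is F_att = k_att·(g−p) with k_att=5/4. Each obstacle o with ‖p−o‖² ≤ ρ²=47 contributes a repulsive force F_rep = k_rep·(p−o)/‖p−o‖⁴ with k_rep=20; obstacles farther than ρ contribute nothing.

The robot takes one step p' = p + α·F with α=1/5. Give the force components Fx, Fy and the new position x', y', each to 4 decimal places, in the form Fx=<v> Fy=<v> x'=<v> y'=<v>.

Fx=-13.8192 Fy=-20.2768 x'=0.2362 y'=3.9446

F_att = 5/4·(g−p) = 5/4·(-11,-16) = (-13.7500,-20.0000)
o1: d²=17 ≤ ρ²=47; F_rep = 20·(-1,-4)/17² = (-0.0692,-0.2768)
F = F_att + ΣF_rep = (-13.8192,-20.2768)
p' = p + 1/5·F = (0.2362,3.9446)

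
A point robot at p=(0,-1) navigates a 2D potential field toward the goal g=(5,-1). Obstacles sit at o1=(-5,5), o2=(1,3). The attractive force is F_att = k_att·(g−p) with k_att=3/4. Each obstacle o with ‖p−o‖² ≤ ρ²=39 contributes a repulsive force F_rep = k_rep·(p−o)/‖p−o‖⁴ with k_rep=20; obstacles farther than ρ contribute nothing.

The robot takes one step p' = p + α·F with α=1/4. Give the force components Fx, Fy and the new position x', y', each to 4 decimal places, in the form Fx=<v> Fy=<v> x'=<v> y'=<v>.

F_att = 3/4·(g−p) = 3/4·(5,0) = (3.7500,0.0000)
o1: d²=61 > ρ²=39 → inactive
o2: d²=17 ≤ ρ²=39; F_rep = 20·(-1,-4)/17² = (-0.0692,-0.2768)
F = F_att + ΣF_rep = (3.6808,-0.2768)
p' = p + 1/4·F = (0.9202,-1.0692)

Fx=3.6808 Fy=-0.2768 x'=0.9202 y'=-1.0692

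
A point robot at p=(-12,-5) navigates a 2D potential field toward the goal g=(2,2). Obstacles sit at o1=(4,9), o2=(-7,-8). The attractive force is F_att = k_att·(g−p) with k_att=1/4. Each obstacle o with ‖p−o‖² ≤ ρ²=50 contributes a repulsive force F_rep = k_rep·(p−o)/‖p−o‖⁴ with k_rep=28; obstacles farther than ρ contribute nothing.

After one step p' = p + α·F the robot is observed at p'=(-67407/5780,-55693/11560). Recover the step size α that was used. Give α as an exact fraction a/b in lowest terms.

F_att = 1/4·(g−p) = 1/4·(14,7) = (3.5000,1.7500)
o1: d²=452 > ρ²=50 → inactive
o2: d²=34 ≤ ρ²=50; F_rep = 28·(-5,3)/34² = (-0.1211,0.0727)
F = F_att + ΣF_rep = (3.3789,1.8227)
Δp = p'−p = (0.3379,0.1823); α = Δx/Fx = (1953/5780) / (1953/578) = 1/10
check: Δy/Fy = (2107/11560) / (2107/1156) = 1/10 ✓

α = 1/10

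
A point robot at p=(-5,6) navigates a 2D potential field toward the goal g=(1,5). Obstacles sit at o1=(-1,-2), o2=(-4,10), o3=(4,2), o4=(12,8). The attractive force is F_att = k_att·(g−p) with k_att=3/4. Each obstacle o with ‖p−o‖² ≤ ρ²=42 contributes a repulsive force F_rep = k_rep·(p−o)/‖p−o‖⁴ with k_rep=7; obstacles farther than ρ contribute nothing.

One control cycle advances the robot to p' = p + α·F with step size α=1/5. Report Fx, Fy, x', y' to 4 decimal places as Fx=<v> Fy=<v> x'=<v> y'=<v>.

F_att = 3/4·(g−p) = 3/4·(6,-1) = (4.5000,-0.7500)
o1: d²=80 > ρ²=42 → inactive
o2: d²=17 ≤ ρ²=42; F_rep = 7·(-1,-4)/17² = (-0.0242,-0.0969)
o3: d²=97 > ρ²=42 → inactive
o4: d²=293 > ρ²=42 → inactive
F = F_att + ΣF_rep = (4.4758,-0.8469)
p' = p + 1/5·F = (-4.1048,5.8306)

Fx=4.4758 Fy=-0.8469 x'=-4.1048 y'=5.8306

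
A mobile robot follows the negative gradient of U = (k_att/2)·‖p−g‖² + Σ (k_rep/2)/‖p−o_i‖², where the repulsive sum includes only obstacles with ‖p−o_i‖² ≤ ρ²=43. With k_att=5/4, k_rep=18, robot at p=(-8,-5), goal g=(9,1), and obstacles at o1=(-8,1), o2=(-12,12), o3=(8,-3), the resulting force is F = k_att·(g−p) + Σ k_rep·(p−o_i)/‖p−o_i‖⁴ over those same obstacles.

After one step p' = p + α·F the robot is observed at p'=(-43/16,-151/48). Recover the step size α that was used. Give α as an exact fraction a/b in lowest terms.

α = 1/4

F_att = 5/4·(g−p) = 5/4·(17,6) = (21.2500,7.5000)
o1: d²=36 ≤ ρ²=43; F_rep = 18·(0,-6)/36² = (0.0000,-0.0833)
o2: d²=305 > ρ²=43 → inactive
o3: d²=260 > ρ²=43 → inactive
F = F_att + ΣF_rep = (21.2500,7.4167)
Δp = p'−p = (5.3125,1.8542); α = Δx/Fx = (85/16) / (85/4) = 1/4
check: Δy/Fy = (89/48) / (89/12) = 1/4 ✓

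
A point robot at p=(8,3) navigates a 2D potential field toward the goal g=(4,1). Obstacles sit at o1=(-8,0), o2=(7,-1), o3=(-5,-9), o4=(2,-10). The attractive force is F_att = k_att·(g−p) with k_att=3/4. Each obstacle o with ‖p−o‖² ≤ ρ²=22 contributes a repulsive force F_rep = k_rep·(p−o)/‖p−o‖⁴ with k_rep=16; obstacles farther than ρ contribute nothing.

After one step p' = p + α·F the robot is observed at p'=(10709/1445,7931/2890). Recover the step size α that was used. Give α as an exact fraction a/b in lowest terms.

α = 1/5

F_att = 3/4·(g−p) = 3/4·(-4,-2) = (-3.0000,-1.5000)
o1: d²=265 > ρ²=22 → inactive
o2: d²=17 ≤ ρ²=22; F_rep = 16·(1,4)/17² = (0.0554,0.2215)
o3: d²=313 > ρ²=22 → inactive
o4: d²=205 > ρ²=22 → inactive
F = F_att + ΣF_rep = (-2.9446,-1.2785)
Δp = p'−p = (-0.5889,-0.2557); α = Δx/Fx = (-851/1445) / (-851/289) = 1/5
check: Δy/Fy = (-739/2890) / (-739/578) = 1/5 ✓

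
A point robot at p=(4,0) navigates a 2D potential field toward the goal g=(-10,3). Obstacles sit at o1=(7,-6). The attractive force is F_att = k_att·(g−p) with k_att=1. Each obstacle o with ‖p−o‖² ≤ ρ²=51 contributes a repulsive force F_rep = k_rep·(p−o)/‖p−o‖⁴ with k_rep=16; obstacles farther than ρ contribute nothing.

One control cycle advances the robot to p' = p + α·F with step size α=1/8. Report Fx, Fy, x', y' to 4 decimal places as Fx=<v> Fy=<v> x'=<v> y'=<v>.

Fx=-14.0237 Fy=3.0474 x'=2.2470 y'=0.3809

F_att = 1·(g−p) = 1·(-14,3) = (-14.0000,3.0000)
o1: d²=45 ≤ ρ²=51; F_rep = 16·(-3,6)/45² = (-0.0237,0.0474)
F = F_att + ΣF_rep = (-14.0237,3.0474)
p' = p + 1/8·F = (2.2470,0.3809)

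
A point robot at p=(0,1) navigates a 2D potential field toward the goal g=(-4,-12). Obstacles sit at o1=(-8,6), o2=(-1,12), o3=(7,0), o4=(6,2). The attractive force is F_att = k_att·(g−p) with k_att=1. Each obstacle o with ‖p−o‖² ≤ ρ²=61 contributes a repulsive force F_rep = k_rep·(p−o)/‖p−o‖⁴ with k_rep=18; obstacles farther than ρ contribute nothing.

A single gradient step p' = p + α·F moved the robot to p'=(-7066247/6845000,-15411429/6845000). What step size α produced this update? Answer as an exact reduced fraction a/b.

F_att = 1·(g−p) = 1·(-4,-13) = (-4.0000,-13.0000)
o1: d²=89 > ρ²=61 → inactive
o2: d²=122 > ρ²=61 → inactive
o3: d²=50 ≤ ρ²=61; F_rep = 18·(-7,1)/50² = (-0.0504,0.0072)
o4: d²=37 ≤ ρ²=61; F_rep = 18·(-6,-1)/37² = (-0.0789,-0.0131)
F = F_att + ΣF_rep = (-4.1293,-13.0059)
Δp = p'−p = (-1.0323,-3.2515); α = Δx/Fx = (-7066247/6845000) / (-7066247/1711250) = 1/4
check: Δy/Fy = (-22256429/6845000) / (-22256429/1711250) = 1/4 ✓

α = 1/4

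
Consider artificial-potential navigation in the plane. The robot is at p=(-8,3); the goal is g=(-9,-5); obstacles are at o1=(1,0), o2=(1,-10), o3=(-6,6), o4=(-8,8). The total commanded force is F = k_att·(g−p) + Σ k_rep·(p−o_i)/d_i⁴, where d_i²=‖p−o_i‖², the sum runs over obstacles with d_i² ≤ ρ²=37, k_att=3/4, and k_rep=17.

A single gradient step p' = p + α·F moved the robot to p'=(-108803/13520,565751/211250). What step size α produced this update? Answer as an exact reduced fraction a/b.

α = 1/20

F_att = 3/4·(g−p) = 3/4·(-1,-8) = (-0.7500,-6.0000)
o1: d²=90 > ρ²=37 → inactive
o2: d²=250 > ρ²=37 → inactive
o3: d²=13 ≤ ρ²=37; F_rep = 17·(-2,-3)/13² = (-0.2012,-0.3018)
o4: d²=25 ≤ ρ²=37; F_rep = 17·(0,-5)/25² = (0.0000,-0.1360)
F = F_att + ΣF_rep = (-0.9512,-6.4378)
Δp = p'−p = (-0.0476,-0.3219); α = Δx/Fx = (-643/13520) / (-643/676) = 1/20
check: Δy/Fy = (-67999/211250) / (-135998/21125) = 1/20 ✓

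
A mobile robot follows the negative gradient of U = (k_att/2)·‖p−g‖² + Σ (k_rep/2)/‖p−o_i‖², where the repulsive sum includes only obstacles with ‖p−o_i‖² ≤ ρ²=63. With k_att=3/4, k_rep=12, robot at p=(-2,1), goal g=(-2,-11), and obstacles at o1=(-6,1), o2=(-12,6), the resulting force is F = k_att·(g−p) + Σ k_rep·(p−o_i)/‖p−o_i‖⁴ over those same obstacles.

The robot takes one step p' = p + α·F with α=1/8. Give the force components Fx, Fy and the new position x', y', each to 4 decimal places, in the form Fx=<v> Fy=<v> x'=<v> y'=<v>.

F_att = 3/4·(g−p) = 3/4·(0,-12) = (0.0000,-9.0000)
o1: d²=16 ≤ ρ²=63; F_rep = 12·(4,0)/16² = (0.1875,0.0000)
o2: d²=125 > ρ²=63 → inactive
F = F_att + ΣF_rep = (0.1875,-9.0000)
p' = p + 1/8·F = (-1.9766,-0.1250)

Fx=0.1875 Fy=-9.0000 x'=-1.9766 y'=-0.1250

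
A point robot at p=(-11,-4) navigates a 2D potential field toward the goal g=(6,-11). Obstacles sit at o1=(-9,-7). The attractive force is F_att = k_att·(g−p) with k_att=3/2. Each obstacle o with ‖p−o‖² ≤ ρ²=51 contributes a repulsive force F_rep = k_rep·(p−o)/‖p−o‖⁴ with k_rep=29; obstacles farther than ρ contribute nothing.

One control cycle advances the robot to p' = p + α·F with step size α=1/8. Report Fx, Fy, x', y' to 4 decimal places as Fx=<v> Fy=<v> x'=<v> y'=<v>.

Fx=25.1568 Fy=-9.9852 x'=-7.8554 y'=-5.2482

F_att = 3/2·(g−p) = 3/2·(17,-7) = (25.5000,-10.5000)
o1: d²=13 ≤ ρ²=51; F_rep = 29·(-2,3)/13² = (-0.3432,0.5148)
F = F_att + ΣF_rep = (25.1568,-9.9852)
p' = p + 1/8·F = (-7.8554,-5.2482)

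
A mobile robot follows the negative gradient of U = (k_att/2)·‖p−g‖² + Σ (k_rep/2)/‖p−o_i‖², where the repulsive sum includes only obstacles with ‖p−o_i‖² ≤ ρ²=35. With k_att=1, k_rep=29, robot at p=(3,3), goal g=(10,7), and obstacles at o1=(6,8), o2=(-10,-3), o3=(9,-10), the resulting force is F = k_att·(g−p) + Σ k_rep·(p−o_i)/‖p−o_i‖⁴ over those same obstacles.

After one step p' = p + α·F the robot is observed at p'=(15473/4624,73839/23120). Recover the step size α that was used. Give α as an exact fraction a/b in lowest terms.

α = 1/20

F_att = 1·(g−p) = 1·(7,4) = (7.0000,4.0000)
o1: d²=34 ≤ ρ²=35; F_rep = 29·(-3,-5)/34² = (-0.0753,-0.1254)
o2: d²=205 > ρ²=35 → inactive
o3: d²=205 > ρ²=35 → inactive
F = F_att + ΣF_rep = (6.9247,3.8746)
Δp = p'−p = (0.3462,0.1937); α = Δx/Fx = (1601/4624) / (8005/1156) = 1/20
check: Δy/Fy = (4479/23120) / (4479/1156) = 1/20 ✓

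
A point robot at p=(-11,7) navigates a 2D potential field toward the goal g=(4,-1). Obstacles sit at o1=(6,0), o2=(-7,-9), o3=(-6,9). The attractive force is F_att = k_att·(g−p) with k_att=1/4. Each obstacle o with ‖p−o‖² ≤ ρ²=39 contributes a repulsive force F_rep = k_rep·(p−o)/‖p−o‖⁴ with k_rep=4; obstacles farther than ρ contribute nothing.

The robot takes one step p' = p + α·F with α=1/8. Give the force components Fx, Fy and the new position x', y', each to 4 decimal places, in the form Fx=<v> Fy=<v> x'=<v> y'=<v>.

Fx=3.7262 Fy=-2.0095 x'=-10.5342 y'=6.7488

F_att = 1/4·(g−p) = 1/4·(15,-8) = (3.7500,-2.0000)
o1: d²=338 > ρ²=39 → inactive
o2: d²=272 > ρ²=39 → inactive
o3: d²=29 ≤ ρ²=39; F_rep = 4·(-5,-2)/29² = (-0.0238,-0.0095)
F = F_att + ΣF_rep = (3.7262,-2.0095)
p' = p + 1/8·F = (-10.5342,6.7488)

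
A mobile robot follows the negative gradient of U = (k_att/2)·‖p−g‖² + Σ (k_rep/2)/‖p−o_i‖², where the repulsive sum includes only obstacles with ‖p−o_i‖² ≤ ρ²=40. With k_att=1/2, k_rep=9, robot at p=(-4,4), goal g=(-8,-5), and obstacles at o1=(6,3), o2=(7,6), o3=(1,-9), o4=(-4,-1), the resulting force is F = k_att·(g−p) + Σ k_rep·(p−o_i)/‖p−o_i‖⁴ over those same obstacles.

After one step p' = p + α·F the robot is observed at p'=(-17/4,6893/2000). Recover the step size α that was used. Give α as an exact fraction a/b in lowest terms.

F_att = 1/2·(g−p) = 1/2·(-4,-9) = (-2.0000,-4.5000)
o1: d²=101 > ρ²=40 → inactive
o2: d²=125 > ρ²=40 → inactive
o3: d²=194 > ρ²=40 → inactive
o4: d²=25 ≤ ρ²=40; F_rep = 9·(0,5)/25² = (0.0000,0.0720)
F = F_att + ΣF_rep = (-2.0000,-4.4280)
Δp = p'−p = (-0.2500,-0.5535); α = Δx/Fx = (-1/4) / (-2) = 1/8
check: Δy/Fy = (-1107/2000) / (-1107/250) = 1/8 ✓

α = 1/8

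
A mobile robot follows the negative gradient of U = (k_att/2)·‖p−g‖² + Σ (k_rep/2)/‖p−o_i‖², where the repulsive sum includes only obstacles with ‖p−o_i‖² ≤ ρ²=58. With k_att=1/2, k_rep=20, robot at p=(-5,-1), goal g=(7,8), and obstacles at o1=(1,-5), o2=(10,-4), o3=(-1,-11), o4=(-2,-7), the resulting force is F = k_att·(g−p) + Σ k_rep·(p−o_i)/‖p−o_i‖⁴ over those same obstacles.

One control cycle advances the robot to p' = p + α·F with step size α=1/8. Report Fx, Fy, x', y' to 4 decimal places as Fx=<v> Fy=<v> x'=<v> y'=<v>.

F_att = 1/2·(g−p) = 1/2·(12,9) = (6.0000,4.5000)
o1: d²=52 ≤ ρ²=58; F_rep = 20·(-6,4)/52² = (-0.0444,0.0296)
o2: d²=234 > ρ²=58 → inactive
o3: d²=116 > ρ²=58 → inactive
o4: d²=45 ≤ ρ²=58; F_rep = 20·(-3,6)/45² = (-0.0296,0.0593)
F = F_att + ΣF_rep = (5.9260,4.5888)
p' = p + 1/8·F = (-4.2593,-0.4264)

Fx=5.9260 Fy=4.5888 x'=-4.2593 y'=-0.4264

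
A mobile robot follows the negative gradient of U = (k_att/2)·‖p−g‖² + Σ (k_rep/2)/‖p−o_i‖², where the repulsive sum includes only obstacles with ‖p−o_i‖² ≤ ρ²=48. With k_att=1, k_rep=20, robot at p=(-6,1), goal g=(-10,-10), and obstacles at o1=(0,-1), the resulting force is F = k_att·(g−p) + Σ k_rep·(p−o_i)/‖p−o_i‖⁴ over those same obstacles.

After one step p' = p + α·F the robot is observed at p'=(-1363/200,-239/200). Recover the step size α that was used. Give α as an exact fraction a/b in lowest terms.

F_att = 1·(g−p) = 1·(-4,-11) = (-4.0000,-11.0000)
o1: d²=40 ≤ ρ²=48; F_rep = 20·(-6,2)/40² = (-0.0750,0.0250)
F = F_att + ΣF_rep = (-4.0750,-10.9750)
Δp = p'−p = (-0.8150,-2.1950); α = Δx/Fx = (-163/200) / (-163/40) = 1/5
check: Δy/Fy = (-439/200) / (-439/40) = 1/5 ✓

α = 1/5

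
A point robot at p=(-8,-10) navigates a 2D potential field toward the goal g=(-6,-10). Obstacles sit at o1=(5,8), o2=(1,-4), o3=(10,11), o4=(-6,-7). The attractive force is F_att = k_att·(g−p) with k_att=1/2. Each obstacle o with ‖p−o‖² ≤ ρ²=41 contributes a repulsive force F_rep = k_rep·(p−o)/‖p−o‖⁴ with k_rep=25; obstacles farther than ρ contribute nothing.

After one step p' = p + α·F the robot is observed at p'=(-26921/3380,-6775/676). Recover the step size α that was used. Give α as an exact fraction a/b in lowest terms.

F_att = 1/2·(g−p) = 1/2·(2,0) = (1.0000,0.0000)
o1: d²=493 > ρ²=41 → inactive
o2: d²=117 > ρ²=41 → inactive
o3: d²=765 > ρ²=41 → inactive
o4: d²=13 ≤ ρ²=41; F_rep = 25·(-2,-3)/13² = (-0.2959,-0.4438)
F = F_att + ΣF_rep = (0.7041,-0.4438)
Δp = p'−p = (0.0352,-0.0222); α = Δx/Fx = (119/3380) / (119/169) = 1/20
check: Δy/Fy = (-15/676) / (-75/169) = 1/20 ✓

α = 1/20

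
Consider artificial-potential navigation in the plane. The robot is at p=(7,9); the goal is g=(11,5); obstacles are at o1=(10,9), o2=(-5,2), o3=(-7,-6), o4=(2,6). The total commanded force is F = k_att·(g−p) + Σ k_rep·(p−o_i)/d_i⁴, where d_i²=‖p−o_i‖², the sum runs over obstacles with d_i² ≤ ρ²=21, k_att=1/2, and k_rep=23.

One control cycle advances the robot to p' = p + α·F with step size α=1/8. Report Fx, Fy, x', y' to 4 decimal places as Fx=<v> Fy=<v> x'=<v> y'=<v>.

F_att = 1/2·(g−p) = 1/2·(4,-4) = (2.0000,-2.0000)
o1: d²=9 ≤ ρ²=21; F_rep = 23·(-3,0)/9² = (-0.8519,0.0000)
o2: d²=193 > ρ²=21 → inactive
o3: d²=421 > ρ²=21 → inactive
o4: d²=34 > ρ²=21 → inactive
F = F_att + ΣF_rep = (1.1481,-2.0000)
p' = p + 1/8·F = (7.1435,8.7500)

Fx=1.1481 Fy=-2.0000 x'=7.1435 y'=8.7500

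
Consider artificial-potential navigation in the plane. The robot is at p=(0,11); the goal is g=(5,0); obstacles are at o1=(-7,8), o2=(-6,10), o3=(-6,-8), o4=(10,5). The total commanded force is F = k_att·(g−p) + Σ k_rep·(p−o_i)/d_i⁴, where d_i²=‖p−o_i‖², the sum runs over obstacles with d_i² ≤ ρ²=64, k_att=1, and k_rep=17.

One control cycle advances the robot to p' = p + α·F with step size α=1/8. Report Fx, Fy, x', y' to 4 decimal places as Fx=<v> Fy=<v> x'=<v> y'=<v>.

Fx=5.1099 Fy=-10.9724 x'=0.6387 y'=9.6284

F_att = 1·(g−p) = 1·(5,-11) = (5.0000,-11.0000)
o1: d²=58 ≤ ρ²=64; F_rep = 17·(7,3)/58² = (0.0354,0.0152)
o2: d²=37 ≤ ρ²=64; F_rep = 17·(6,1)/37² = (0.0745,0.0124)
o3: d²=397 > ρ²=64 → inactive
o4: d²=136 > ρ²=64 → inactive
F = F_att + ΣF_rep = (5.1099,-10.9724)
p' = p + 1/8·F = (0.6387,9.6284)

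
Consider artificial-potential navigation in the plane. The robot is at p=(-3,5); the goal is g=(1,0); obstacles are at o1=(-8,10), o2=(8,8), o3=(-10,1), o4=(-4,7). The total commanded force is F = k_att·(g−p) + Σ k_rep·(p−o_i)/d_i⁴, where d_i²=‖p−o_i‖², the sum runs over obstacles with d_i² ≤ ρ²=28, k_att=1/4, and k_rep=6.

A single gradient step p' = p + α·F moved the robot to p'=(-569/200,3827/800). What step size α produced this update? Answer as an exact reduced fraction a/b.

F_att = 1/4·(g−p) = 1/4·(4,-5) = (1.0000,-1.2500)
o1: d²=50 > ρ²=28 → inactive
o2: d²=130 > ρ²=28 → inactive
o3: d²=65 > ρ²=28 → inactive
o4: d²=5 ≤ ρ²=28; F_rep = 6·(1,-2)/5² = (0.2400,-0.4800)
F = F_att + ΣF_rep = (1.2400,-1.7300)
Δp = p'−p = (0.1550,-0.2162); α = Δx/Fx = (31/200) / (31/25) = 1/8
check: Δy/Fy = (-173/800) / (-173/100) = 1/8 ✓

α = 1/8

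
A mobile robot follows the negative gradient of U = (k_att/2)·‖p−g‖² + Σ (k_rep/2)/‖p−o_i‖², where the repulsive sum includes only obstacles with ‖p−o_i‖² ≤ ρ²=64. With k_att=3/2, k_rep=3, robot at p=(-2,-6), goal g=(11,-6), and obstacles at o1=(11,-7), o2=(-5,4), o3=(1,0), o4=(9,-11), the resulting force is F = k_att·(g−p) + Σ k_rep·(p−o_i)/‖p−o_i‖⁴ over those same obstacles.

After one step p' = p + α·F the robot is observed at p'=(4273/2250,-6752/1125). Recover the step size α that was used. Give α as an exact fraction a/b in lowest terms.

F_att = 3/2·(g−p) = 3/2·(13,0) = (19.5000,0.0000)
o1: d²=170 > ρ²=64 → inactive
o2: d²=109 > ρ²=64 → inactive
o3: d²=45 ≤ ρ²=64; F_rep = 3·(-3,-6)/45² = (-0.0044,-0.0089)
o4: d²=146 > ρ²=64 → inactive
F = F_att + ΣF_rep = (19.4956,-0.0089)
Δp = p'−p = (3.8991,-0.0018); α = Δx/Fx = (8773/2250) / (8773/450) = 1/5
check: Δy/Fy = (-2/1125) / (-2/225) = 1/5 ✓

α = 1/5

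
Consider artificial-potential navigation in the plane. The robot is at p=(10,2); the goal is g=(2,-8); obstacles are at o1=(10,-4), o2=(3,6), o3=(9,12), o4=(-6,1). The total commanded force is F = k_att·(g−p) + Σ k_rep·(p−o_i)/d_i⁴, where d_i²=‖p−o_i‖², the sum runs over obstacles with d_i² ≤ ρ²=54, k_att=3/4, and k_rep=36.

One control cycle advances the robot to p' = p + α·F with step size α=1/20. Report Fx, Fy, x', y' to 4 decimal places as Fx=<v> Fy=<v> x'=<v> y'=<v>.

F_att = 3/4·(g−p) = 3/4·(-8,-10) = (-6.0000,-7.5000)
o1: d²=36 ≤ ρ²=54; F_rep = 36·(0,6)/36² = (0.0000,0.1667)
o2: d²=65 > ρ²=54 → inactive
o3: d²=101 > ρ²=54 → inactive
o4: d²=257 > ρ²=54 → inactive
F = F_att + ΣF_rep = (-6.0000,-7.3333)
p' = p + 1/20·F = (9.7000,1.6333)

Fx=-6.0000 Fy=-7.3333 x'=9.7000 y'=1.6333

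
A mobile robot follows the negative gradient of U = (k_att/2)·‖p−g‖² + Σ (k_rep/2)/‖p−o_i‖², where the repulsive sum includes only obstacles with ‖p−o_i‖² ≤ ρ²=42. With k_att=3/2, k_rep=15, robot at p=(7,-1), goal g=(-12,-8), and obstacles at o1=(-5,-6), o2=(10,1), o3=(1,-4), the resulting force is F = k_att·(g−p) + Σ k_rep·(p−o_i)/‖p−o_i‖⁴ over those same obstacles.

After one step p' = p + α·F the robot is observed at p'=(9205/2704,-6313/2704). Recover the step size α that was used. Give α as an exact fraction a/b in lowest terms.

α = 1/8

F_att = 3/2·(g−p) = 3/2·(-19,-7) = (-28.5000,-10.5000)
o1: d²=169 > ρ²=42 → inactive
o2: d²=13 ≤ ρ²=42; F_rep = 15·(-3,-2)/13² = (-0.2663,-0.1775)
o3: d²=45 > ρ²=42 → inactive
F = F_att + ΣF_rep = (-28.7663,-10.6775)
Δp = p'−p = (-3.5958,-1.3347); α = Δx/Fx = (-9723/2704) / (-9723/338) = 1/8
check: Δy/Fy = (-3609/2704) / (-3609/338) = 1/8 ✓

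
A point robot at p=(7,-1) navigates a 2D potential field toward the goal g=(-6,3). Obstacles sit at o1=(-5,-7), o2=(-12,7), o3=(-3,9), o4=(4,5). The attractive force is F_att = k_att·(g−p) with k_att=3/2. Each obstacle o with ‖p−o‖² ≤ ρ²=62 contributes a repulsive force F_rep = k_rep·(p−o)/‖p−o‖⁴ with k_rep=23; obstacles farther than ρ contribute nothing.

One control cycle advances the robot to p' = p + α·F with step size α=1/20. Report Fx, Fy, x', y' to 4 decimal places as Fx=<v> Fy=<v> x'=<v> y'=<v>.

F_att = 3/2·(g−p) = 3/2·(-13,4) = (-19.5000,6.0000)
o1: d²=180 > ρ²=62 → inactive
o2: d²=425 > ρ²=62 → inactive
o3: d²=200 > ρ²=62 → inactive
o4: d²=45 ≤ ρ²=62; F_rep = 23·(3,-6)/45² = (0.0341,-0.0681)
F = F_att + ΣF_rep = (-19.4659,5.9319)
p' = p + 1/20·F = (6.0267,-0.7034)

Fx=-19.4659 Fy=5.9319 x'=6.0267 y'=-0.7034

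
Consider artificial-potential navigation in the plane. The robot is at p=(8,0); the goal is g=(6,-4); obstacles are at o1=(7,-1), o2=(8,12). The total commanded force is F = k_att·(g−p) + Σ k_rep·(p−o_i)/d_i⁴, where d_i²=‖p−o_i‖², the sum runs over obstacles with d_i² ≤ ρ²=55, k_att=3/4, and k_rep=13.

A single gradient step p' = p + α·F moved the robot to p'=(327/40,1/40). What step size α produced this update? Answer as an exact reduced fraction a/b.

α = 1/10

F_att = 3/4·(g−p) = 3/4·(-2,-4) = (-1.5000,-3.0000)
o1: d²=2 ≤ ρ²=55; F_rep = 13·(1,1)/2² = (3.2500,3.2500)
o2: d²=144 > ρ²=55 → inactive
F = F_att + ΣF_rep = (1.7500,0.2500)
Δp = p'−p = (0.1750,0.0250); α = Δx/Fx = (7/40) / (7/4) = 1/10
check: Δy/Fy = (1/40) / (1/4) = 1/10 ✓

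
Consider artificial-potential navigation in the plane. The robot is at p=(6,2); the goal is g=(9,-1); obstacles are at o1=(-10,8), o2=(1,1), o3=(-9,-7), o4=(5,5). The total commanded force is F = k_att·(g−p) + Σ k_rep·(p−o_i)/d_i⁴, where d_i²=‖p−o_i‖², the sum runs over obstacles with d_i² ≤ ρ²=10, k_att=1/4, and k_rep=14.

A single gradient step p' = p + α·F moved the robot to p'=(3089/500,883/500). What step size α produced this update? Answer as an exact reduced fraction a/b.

α = 1/5

F_att = 1/4·(g−p) = 1/4·(3,-3) = (0.7500,-0.7500)
o1: d²=292 > ρ²=10 → inactive
o2: d²=26 > ρ²=10 → inactive
o3: d²=306 > ρ²=10 → inactive
o4: d²=10 ≤ ρ²=10; F_rep = 14·(1,-3)/10² = (0.1400,-0.4200)
F = F_att + ΣF_rep = (0.8900,-1.1700)
Δp = p'−p = (0.1780,-0.2340); α = Δx/Fx = (89/500) / (89/100) = 1/5
check: Δy/Fy = (-117/500) / (-117/100) = 1/5 ✓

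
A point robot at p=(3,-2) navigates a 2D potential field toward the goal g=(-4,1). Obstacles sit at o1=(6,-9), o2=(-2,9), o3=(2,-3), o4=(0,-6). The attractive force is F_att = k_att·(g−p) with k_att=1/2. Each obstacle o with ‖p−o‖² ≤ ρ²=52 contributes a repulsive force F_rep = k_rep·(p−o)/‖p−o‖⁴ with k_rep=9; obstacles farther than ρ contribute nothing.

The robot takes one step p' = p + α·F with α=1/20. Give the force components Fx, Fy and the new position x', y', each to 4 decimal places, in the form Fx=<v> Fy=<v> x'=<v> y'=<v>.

Fx=-1.2068 Fy=3.8076 x'=2.9397 y'=-1.8096

F_att = 1/2·(g−p) = 1/2·(-7,3) = (-3.5000,1.5000)
o1: d²=58 > ρ²=52 → inactive
o2: d²=146 > ρ²=52 → inactive
o3: d²=2 ≤ ρ²=52; F_rep = 9·(1,1)/2² = (2.2500,2.2500)
o4: d²=25 ≤ ρ²=52; F_rep = 9·(3,4)/25² = (0.0432,0.0576)
F = F_att + ΣF_rep = (-1.2068,3.8076)
p' = p + 1/20·F = (2.9397,-1.8096)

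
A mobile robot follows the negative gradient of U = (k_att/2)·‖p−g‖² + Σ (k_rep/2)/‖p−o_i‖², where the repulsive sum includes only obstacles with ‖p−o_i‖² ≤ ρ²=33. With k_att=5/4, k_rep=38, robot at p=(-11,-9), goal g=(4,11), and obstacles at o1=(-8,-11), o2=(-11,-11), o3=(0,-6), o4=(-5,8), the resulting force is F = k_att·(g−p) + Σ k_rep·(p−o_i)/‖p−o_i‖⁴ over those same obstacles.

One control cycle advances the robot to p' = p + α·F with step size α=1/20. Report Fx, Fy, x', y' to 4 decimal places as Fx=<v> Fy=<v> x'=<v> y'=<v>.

F_att = 5/4·(g−p) = 5/4·(15,20) = (18.7500,25.0000)
o1: d²=13 ≤ ρ²=33; F_rep = 38·(-3,2)/13² = (-0.6746,0.4497)
o2: d²=4 ≤ ρ²=33; F_rep = 38·(0,2)/4² = (0.0000,4.7500)
o3: d²=130 > ρ²=33 → inactive
o4: d²=325 > ρ²=33 → inactive
F = F_att + ΣF_rep = (18.0754,30.1997)
p' = p + 1/20·F = (-10.0962,-7.4900)

Fx=18.0754 Fy=30.1997 x'=-10.0962 y'=-7.4900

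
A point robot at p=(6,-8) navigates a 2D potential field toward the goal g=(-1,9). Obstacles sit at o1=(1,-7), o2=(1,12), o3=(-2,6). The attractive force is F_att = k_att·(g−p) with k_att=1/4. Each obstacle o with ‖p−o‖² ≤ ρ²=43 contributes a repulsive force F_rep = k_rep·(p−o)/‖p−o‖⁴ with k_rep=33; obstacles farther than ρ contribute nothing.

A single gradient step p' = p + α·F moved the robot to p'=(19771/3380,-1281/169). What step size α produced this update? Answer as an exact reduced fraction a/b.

F_att = 1/4·(g−p) = 1/4·(-7,17) = (-1.7500,4.2500)
o1: d²=26 ≤ ρ²=43; F_rep = 33·(5,-1)/26² = (0.2441,-0.0488)
o2: d²=425 > ρ²=43 → inactive
o3: d²=260 > ρ²=43 → inactive
F = F_att + ΣF_rep = (-1.5059,4.2012)
Δp = p'−p = (-0.1506,0.4201); α = Δx/Fx = (-509/3380) / (-509/338) = 1/10
check: Δy/Fy = (71/169) / (710/169) = 1/10 ✓

α = 1/10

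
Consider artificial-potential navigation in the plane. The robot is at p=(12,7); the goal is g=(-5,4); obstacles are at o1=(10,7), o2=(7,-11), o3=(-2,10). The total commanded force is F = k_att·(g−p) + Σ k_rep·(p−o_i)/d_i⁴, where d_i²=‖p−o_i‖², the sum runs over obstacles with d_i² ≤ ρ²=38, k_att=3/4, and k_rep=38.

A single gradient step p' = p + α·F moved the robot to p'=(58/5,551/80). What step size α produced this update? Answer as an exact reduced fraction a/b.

α = 1/20

F_att = 3/4·(g−p) = 3/4·(-17,-3) = (-12.7500,-2.2500)
o1: d²=4 ≤ ρ²=38; F_rep = 38·(2,0)/4² = (4.7500,0.0000)
o2: d²=349 > ρ²=38 → inactive
o3: d²=205 > ρ²=38 → inactive
F = F_att + ΣF_rep = (-8.0000,-2.2500)
Δp = p'−p = (-0.4000,-0.1125); α = Δx/Fx = (-2/5) / (-8) = 1/20
check: Δy/Fy = (-9/80) / (-9/4) = 1/20 ✓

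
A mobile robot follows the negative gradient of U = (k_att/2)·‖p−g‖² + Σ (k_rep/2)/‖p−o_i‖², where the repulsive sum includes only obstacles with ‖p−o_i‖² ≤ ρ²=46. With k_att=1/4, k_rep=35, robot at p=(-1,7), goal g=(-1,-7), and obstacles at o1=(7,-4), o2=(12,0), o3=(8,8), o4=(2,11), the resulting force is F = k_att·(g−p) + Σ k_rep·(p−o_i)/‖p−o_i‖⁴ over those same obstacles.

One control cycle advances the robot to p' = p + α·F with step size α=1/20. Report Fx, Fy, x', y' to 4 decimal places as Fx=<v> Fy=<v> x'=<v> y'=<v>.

Fx=-0.1680 Fy=-3.7240 x'=-1.0084 y'=6.8138

F_att = 1/4·(g−p) = 1/4·(0,-14) = (0.0000,-3.5000)
o1: d²=185 > ρ²=46 → inactive
o2: d²=218 > ρ²=46 → inactive
o3: d²=82 > ρ²=46 → inactive
o4: d²=25 ≤ ρ²=46; F_rep = 35·(-3,-4)/25² = (-0.1680,-0.2240)
F = F_att + ΣF_rep = (-0.1680,-3.7240)
p' = p + 1/20·F = (-1.0084,6.8138)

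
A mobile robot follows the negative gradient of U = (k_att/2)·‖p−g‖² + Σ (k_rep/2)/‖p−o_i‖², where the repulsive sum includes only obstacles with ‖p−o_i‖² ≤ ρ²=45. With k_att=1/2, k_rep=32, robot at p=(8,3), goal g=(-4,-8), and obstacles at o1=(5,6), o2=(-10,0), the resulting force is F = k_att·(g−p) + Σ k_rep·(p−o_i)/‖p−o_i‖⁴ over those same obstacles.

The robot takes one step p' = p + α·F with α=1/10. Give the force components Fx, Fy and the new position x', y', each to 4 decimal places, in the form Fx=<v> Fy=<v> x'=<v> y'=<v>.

F_att = 1/2·(g−p) = 1/2·(-12,-11) = (-6.0000,-5.5000)
o1: d²=18 ≤ ρ²=45; F_rep = 32·(3,-3)/18² = (0.2963,-0.2963)
o2: d²=333 > ρ²=45 → inactive
F = F_att + ΣF_rep = (-5.7037,-5.7963)
p' = p + 1/10·F = (7.4296,2.4204)

Fx=-5.7037 Fy=-5.7963 x'=7.4296 y'=2.4204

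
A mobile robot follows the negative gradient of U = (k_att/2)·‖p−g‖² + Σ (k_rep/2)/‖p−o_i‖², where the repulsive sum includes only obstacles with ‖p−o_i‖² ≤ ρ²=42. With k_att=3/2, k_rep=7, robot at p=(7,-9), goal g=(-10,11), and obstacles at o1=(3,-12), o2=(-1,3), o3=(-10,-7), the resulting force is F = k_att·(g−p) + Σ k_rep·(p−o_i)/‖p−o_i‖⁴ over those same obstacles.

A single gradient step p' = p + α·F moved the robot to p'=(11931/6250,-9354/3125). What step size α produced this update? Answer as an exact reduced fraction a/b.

F_att = 3/2·(g−p) = 3/2·(-17,20) = (-25.5000,30.0000)
o1: d²=25 ≤ ρ²=42; F_rep = 7·(4,3)/25² = (0.0448,0.0336)
o2: d²=208 > ρ²=42 → inactive
o3: d²=293 > ρ²=42 → inactive
F = F_att + ΣF_rep = (-25.4552,30.0336)
Δp = p'−p = (-5.0910,6.0067); α = Δx/Fx = (-31819/6250) / (-31819/1250) = 1/5
check: Δy/Fy = (18771/3125) / (18771/625) = 1/5 ✓

α = 1/5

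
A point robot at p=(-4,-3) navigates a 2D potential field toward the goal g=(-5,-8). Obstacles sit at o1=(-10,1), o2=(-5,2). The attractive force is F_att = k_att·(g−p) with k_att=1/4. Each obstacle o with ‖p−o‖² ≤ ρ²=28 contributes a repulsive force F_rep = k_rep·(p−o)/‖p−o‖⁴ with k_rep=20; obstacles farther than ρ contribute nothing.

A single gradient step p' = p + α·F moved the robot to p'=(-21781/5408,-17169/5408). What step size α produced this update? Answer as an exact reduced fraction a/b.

F_att = 1/4·(g−p) = 1/4·(-1,-5) = (-0.2500,-1.2500)
o1: d²=52 > ρ²=28 → inactive
o2: d²=26 ≤ ρ²=28; F_rep = 20·(1,-5)/26² = (0.0296,-0.1479)
F = F_att + ΣF_rep = (-0.2204,-1.3979)
Δp = p'−p = (-0.0276,-0.1747); α = Δx/Fx = (-149/5408) / (-149/676) = 1/8
check: Δy/Fy = (-945/5408) / (-945/676) = 1/8 ✓

α = 1/8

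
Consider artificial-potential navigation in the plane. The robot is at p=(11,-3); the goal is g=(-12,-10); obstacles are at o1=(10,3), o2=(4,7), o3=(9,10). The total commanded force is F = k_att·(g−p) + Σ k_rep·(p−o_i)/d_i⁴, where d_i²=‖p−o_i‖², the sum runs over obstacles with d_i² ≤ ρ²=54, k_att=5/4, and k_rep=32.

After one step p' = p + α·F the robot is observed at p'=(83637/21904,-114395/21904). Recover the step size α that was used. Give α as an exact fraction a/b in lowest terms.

α = 1/4

F_att = 5/4·(g−p) = 5/4·(-23,-7) = (-28.7500,-8.7500)
o1: d²=37 ≤ ρ²=54; F_rep = 32·(1,-6)/37² = (0.0234,-0.1402)
o2: d²=149 > ρ²=54 → inactive
o3: d²=173 > ρ²=54 → inactive
F = F_att + ΣF_rep = (-28.7266,-8.8902)
Δp = p'−p = (-7.1817,-2.2226); α = Δx/Fx = (-157307/21904) / (-157307/5476) = 1/4
check: Δy/Fy = (-48683/21904) / (-48683/5476) = 1/4 ✓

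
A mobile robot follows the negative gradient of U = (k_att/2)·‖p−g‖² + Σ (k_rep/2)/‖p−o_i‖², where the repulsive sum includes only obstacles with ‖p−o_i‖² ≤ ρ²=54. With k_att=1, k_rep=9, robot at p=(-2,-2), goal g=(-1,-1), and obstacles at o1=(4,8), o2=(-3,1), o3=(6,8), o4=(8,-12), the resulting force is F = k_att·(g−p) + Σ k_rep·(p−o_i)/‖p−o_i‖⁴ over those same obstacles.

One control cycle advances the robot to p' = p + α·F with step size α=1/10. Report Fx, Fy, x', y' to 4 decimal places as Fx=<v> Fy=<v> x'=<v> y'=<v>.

Fx=1.0900 Fy=0.7300 x'=-1.8910 y'=-1.9270

F_att = 1·(g−p) = 1·(1,1) = (1.0000,1.0000)
o1: d²=136 > ρ²=54 → inactive
o2: d²=10 ≤ ρ²=54; F_rep = 9·(1,-3)/10² = (0.0900,-0.2700)
o3: d²=164 > ρ²=54 → inactive
o4: d²=200 > ρ²=54 → inactive
F = F_att + ΣF_rep = (1.0900,0.7300)
p' = p + 1/10·F = (-1.8910,-1.9270)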